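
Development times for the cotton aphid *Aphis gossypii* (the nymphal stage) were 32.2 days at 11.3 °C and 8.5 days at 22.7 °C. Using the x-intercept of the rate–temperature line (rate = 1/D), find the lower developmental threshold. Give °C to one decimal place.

7.2 °C

Linear rate model ⇒ the product D·(T − T_b) is constant across temperatures.
32.2·(11.3 − T_b) = 8.5·(22.7 − T_b)
T_b = (32.2·11.3 − 8.5·22.7) / (32.2 − 8.5) = 170.91 / 23.7 = 7.211 °C ≈ 7.2 °C.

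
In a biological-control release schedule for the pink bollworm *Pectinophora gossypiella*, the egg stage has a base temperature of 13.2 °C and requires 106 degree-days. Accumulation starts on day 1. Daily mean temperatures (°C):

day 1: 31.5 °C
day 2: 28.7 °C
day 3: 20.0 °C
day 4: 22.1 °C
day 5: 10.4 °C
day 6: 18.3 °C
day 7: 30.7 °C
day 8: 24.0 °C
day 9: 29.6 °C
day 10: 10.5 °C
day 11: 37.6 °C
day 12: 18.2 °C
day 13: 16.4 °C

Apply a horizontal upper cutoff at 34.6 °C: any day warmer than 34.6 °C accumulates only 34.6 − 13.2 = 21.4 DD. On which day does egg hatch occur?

day 11

Daily DD above 13.2 °C (capped at 21.4): 18.3, 15.5, 6.8, 8.9, 0.0, 5.1, 17.5, 10.8, 16.4, 0.0, 21.4, 5.0, 3.2.
Cumulative: 18.3, 33.8, 40.6, 49.5, 49.5, 54.6, 72.1, 82.9, 99.3, 99.3, 120.7, 125.7, 128.9.
The total first reaches 106 DD on day 11.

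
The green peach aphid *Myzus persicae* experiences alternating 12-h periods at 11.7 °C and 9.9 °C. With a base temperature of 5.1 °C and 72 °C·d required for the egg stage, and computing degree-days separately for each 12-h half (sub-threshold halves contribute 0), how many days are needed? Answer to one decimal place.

12.6 days

Day half: max(0, 11.7 − 5.1) × 0.5 = 6.6 × 0.5 = 3.30 DD.
Night half: max(0, 9.9 − 5.1) × 0.5 = 4.8 × 0.5 = 2.40 DD.
Per 24 h: 5.70 DD/day.
Duration = 72 / 5.70 = 12.632 ≈ 12.6 days.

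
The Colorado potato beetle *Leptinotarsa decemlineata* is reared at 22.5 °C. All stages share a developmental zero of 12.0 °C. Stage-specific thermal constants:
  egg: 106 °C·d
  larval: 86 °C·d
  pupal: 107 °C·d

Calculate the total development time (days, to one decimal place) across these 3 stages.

Daily accumulation at 22.5 °C = 22.5 − 12.0 = 10.5 DD/day.
Total K = 106 + 86 + 107 = 299 DD.
Total duration = 299 / 10.5 = 28.476 ≈ 28.5 days.

28.5 days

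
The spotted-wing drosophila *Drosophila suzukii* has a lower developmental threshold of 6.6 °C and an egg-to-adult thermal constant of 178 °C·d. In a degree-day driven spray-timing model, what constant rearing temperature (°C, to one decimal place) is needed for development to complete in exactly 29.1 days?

Required daily accumulation = 178 / 29.1 = 6.117 DD/day.
T = T_base + 6.117 = 6.6 + 6.117 = 12.717 ≈ 12.7 °C.

12.7 °C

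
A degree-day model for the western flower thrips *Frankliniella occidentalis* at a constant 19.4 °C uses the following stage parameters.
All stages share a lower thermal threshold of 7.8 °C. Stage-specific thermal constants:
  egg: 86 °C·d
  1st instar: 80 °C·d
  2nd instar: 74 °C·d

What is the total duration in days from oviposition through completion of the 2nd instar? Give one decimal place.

20.7 days

Daily accumulation at 19.4 °C = 19.4 − 7.8 = 11.6 DD/day.
Total K = 86 + 80 + 74 = 240 DD.
Total duration = 240 / 11.6 = 20.690 ≈ 20.7 days.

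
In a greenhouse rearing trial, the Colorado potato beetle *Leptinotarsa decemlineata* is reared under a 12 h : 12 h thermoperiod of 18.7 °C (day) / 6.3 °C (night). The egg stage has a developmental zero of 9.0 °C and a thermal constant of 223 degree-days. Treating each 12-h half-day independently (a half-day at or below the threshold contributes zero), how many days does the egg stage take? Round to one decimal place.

46.0 days

Day half: max(0, 18.7 − 9.0) × 0.5 = 9.7 × 0.5 = 4.85 DD.
Night half: max(0, 6.3 − 9.0) × 0.5 = 0.0 × 0.5 = 0.00 DD.
Per 24 h: 4.85 DD/day.
Duration = 223 / 4.85 = 45.979 ≈ 46.0 days.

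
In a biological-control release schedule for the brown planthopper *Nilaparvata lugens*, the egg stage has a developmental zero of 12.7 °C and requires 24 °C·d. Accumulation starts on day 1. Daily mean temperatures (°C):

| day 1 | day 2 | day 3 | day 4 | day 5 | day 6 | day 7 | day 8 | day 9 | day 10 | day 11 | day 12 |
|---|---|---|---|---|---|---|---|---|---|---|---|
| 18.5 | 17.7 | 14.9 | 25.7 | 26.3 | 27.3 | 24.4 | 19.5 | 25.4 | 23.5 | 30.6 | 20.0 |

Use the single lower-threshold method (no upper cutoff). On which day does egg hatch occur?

Daily DD above 12.7 °C: 5.8, 5.0, 2.2, 13.0, 13.6, 14.6, 11.7, 6.8, 12.7, 10.8, 17.9, 7.3.
Cumulative: 5.8, 10.8, 13.0, 26.0, 39.6, 54.2, 65.9, 72.7, 85.4, 96.2, 114.1, 121.4.
The total first reaches 24 DD on day 4.

day 4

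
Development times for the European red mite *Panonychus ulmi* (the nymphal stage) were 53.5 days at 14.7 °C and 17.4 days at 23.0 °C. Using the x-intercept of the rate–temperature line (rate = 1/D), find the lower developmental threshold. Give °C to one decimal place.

Linear rate model ⇒ the product D·(T − T_b) is constant across temperatures.
53.5·(14.7 − T_b) = 17.4·(23.0 − T_b)
T_b = (53.5·14.7 − 17.4·23.0) / (53.5 − 17.4) = 386.25 / 36.1 = 10.699 °C ≈ 10.7 °C.

10.7 °C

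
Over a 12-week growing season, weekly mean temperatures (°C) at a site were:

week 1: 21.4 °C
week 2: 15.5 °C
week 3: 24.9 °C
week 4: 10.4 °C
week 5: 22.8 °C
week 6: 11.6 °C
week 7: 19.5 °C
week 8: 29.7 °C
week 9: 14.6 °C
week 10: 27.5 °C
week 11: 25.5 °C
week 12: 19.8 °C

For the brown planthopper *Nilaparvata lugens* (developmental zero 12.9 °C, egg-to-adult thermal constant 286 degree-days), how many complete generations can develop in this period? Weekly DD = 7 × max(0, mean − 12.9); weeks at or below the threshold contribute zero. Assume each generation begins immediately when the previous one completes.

Weekly DD (7 × max(0, T̄ − 12.9)): 59.5, 18.2, 84.0, 0.0, 69.3, 0.0, 46.2, 117.6, 11.9, 102.2, 88.2, 48.3.
Season total = 645.4 DD.
Complete generations = ⌊645.4 / 286⌋ = 2.

2 generations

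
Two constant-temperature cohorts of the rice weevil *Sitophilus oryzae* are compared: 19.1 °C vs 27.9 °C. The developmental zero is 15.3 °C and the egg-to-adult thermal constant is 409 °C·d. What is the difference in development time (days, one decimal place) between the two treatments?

At 19.1 °C: 409 / (19.1 − 15.3) = 409 / 3.8 = 107.632 d.
At 27.9 °C: 409 / (27.9 − 15.3) = 409 / 12.6 = 32.460 d.
Difference = |107.632 − 32.460| = 75.171 ≈ 75.2 days.

75.2 days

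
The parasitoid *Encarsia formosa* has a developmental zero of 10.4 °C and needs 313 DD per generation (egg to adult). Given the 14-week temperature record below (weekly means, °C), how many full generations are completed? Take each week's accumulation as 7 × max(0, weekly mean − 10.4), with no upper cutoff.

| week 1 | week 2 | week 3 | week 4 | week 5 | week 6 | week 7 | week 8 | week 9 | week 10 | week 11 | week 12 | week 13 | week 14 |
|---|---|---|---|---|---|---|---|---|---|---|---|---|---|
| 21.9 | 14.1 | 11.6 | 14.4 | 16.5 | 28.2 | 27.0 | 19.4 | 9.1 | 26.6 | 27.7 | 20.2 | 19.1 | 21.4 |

Weekly DD (7 × max(0, T̄ − 10.4)): 80.5, 25.9, 8.4, 28.0, 42.7, 124.6, 116.2, 63.0, 0.0, 113.4, 121.1, 68.6, 60.9, 77.0.
Season total = 930.3 DD.
Complete generations = ⌊930.3 / 313⌋ = 2.

2 generations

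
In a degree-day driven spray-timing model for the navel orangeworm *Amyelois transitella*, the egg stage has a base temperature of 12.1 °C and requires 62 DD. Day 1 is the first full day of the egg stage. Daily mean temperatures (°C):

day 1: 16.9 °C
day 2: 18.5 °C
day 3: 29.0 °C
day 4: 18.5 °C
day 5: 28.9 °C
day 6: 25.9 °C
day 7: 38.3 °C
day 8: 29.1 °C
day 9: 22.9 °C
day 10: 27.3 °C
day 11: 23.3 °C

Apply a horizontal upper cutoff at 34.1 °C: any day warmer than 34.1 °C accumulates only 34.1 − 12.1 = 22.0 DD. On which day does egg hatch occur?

Daily DD above 12.1 °C (capped at 22.0): 4.8, 6.4, 16.9, 6.4, 16.8, 13.8, 22.0, 17.0, 10.8, 15.2, 11.2.
Cumulative: 4.8, 11.2, 28.1, 34.5, 51.3, 65.1, 87.1, 104.1, 114.9, 130.1, 141.3.
The total first reaches 62 DD on day 6.

day 6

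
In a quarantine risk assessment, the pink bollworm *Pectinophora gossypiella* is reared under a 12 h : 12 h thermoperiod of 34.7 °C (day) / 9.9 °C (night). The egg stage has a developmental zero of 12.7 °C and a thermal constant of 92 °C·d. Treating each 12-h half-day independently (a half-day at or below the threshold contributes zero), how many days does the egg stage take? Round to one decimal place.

8.4 days

Day half: max(0, 34.7 − 12.7) × 0.5 = 22.0 × 0.5 = 11.00 DD.
Night half: max(0, 9.9 − 12.7) × 0.5 = 0.0 × 0.5 = 0.00 DD.
Per 24 h: 11.00 DD/day.
Duration = 92 / 11.00 = 8.364 ≈ 8.4 days.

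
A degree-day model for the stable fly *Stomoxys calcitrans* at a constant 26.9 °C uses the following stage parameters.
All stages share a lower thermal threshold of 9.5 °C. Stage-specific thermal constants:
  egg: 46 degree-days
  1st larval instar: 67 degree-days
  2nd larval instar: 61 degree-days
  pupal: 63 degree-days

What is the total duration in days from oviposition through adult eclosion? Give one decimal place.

13.6 days

Daily accumulation at 26.9 °C = 26.9 − 9.5 = 17.4 DD/day.
Total K = 46 + 67 + 61 + 63 = 237 DD.
Total duration = 237 / 17.4 = 13.621 ≈ 13.6 days.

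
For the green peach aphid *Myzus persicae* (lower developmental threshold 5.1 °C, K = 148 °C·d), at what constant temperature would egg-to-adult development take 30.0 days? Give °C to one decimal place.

Required daily accumulation = 148 / 30.0 = 4.933 DD/day.
T = T_base + 4.933 = 5.1 + 4.933 = 10.033 ≈ 10.0 °C.

10.0 °C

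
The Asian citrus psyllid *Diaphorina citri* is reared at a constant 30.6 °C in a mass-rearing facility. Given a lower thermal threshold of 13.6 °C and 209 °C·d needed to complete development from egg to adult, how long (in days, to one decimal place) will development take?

12.3 days

Daily accumulation = 30.6 − 13.6 = 17.0 DD/day.
Duration = 209 / 17.0 = 12.294 ≈ 12.3 days.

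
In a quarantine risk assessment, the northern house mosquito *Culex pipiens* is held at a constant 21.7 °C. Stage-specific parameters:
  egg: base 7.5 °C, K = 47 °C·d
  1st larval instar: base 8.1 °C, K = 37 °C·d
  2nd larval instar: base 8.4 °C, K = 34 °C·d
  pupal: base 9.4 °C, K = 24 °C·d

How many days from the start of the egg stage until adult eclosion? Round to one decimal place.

egg: 47 / (21.7 − 7.5) = 47 / 14.2 = 3.310 d.
1st larval instar: 37 / (21.7 − 8.1) = 37 / 13.6 = 2.721 d.
2nd larval instar: 34 / (21.7 − 8.4) = 34 / 13.3 = 2.556 d.
pupal: 24 / (21.7 − 9.4) = 24 / 12.3 = 1.951 d.
Sum = 10.538 ≈ 10.5 days.

10.5 days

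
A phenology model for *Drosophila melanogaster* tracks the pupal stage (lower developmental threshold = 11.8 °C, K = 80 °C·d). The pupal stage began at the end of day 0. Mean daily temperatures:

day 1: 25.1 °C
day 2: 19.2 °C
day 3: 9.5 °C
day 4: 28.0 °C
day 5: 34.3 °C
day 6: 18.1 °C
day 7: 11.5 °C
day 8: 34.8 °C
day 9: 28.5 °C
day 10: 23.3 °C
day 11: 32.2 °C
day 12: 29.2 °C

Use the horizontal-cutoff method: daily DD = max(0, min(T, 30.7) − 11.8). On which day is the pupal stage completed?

day 8

Daily DD above 11.8 °C (capped at 18.9): 13.3, 7.4, 0.0, 16.2, 18.9, 6.3, 0.0, 18.9, 16.7, 11.5, 18.9, 17.4.
Cumulative: 13.3, 20.7, 20.7, 36.9, 55.8, 62.1, 62.1, 81.0, 97.7, 109.2, 128.1, 145.5.
The total first reaches 80 DD on day 8.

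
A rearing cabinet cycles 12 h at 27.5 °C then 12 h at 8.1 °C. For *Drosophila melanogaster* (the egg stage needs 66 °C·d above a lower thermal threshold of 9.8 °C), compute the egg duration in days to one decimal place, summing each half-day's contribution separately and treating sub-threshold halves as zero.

Day half: max(0, 27.5 − 9.8) × 0.5 = 17.7 × 0.5 = 8.85 DD.
Night half: max(0, 8.1 − 9.8) × 0.5 = 0.0 × 0.5 = 0.00 DD.
Per 24 h: 8.85 DD/day.
Duration = 66 / 8.85 = 7.458 ≈ 7.5 days.

7.5 days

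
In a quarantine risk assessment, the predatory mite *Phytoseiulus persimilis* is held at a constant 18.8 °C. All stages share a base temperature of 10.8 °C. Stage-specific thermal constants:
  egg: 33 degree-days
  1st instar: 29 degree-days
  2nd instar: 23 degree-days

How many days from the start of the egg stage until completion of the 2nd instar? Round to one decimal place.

10.6 days

Daily accumulation at 18.8 °C = 18.8 − 10.8 = 8.0 DD/day.
Total K = 33 + 29 + 23 = 85 DD.
Total duration = 85 / 8.0 = 10.625 ≈ 10.6 days.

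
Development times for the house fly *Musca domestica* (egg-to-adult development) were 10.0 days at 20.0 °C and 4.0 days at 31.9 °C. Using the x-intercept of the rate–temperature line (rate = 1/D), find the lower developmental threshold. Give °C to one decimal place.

12.1 °C

Linear rate model ⇒ the product D·(T − T_b) is constant across temperatures.
10.0·(20.0 − T_b) = 4.0·(31.9 − T_b)
T_b = (10.0·20.0 − 4.0·31.9) / (10.0 − 4.0) = 72.40 / 6.0 = 12.067 °C ≈ 12.1 °C.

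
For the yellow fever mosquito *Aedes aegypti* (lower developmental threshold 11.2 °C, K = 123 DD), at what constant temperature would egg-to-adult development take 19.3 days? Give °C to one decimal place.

Required daily accumulation = 123 / 19.3 = 6.373 DD/day.
T = T_base + 6.373 = 11.2 + 6.373 = 17.573 ≈ 17.6 °C.

17.6 °C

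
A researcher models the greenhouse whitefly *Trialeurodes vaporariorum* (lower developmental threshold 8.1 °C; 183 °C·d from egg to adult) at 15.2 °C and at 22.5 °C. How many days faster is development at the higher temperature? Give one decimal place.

At 15.2 °C: 183 / (15.2 − 8.1) = 183 / 7.1 = 25.775 d.
At 22.5 °C: 183 / (22.5 − 8.1) = 183 / 14.4 = 12.708 d.
Difference = |25.775 − 12.708| = 13.066 ≈ 13.1 days.

13.1 days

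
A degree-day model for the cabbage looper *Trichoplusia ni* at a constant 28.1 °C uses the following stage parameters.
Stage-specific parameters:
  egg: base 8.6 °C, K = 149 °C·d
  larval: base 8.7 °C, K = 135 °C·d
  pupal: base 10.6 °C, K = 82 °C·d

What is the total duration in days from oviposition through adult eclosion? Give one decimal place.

19.3 days

egg: 149 / (28.1 − 8.6) = 149 / 19.5 = 7.641 d.
larval: 135 / (28.1 − 8.7) = 135 / 19.4 = 6.959 d.
pupal: 82 / (28.1 − 10.6) = 82 / 17.5 = 4.686 d.
Sum = 19.286 ≈ 19.3 days.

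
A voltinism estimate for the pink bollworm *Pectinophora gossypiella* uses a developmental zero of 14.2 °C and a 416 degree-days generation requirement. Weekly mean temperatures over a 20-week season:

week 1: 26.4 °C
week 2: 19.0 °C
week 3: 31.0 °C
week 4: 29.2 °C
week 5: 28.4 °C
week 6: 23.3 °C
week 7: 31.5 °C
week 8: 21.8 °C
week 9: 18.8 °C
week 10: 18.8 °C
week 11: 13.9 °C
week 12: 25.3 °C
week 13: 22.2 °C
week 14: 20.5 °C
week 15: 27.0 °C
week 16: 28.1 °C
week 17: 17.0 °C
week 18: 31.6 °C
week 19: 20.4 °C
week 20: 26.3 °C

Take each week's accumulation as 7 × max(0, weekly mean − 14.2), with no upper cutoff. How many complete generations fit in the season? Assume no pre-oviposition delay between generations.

3 generations

Weekly DD (7 × max(0, T̄ − 14.2)): 85.4, 33.6, 117.6, 105.0, 99.4, 63.7, 121.1, 53.2, 32.2, 32.2, 0.0, 77.7, 56.0, 44.1, 89.6, 97.3, 19.6, 121.8, 43.4, 84.7.
Season total = 1377.6 DD.
Complete generations = ⌊1377.6 / 416⌋ = 3.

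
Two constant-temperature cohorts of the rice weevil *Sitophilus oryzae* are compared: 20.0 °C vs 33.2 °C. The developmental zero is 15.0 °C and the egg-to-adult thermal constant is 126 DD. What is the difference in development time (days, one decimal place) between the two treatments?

At 20.0 °C: 126 / (20.0 − 15.0) = 126 / 5.0 = 25.200 d.
At 33.2 °C: 126 / (33.2 − 15.0) = 126 / 18.2 = 6.923 d.
Difference = |25.200 − 6.923| = 18.277 ≈ 18.3 days.

18.3 days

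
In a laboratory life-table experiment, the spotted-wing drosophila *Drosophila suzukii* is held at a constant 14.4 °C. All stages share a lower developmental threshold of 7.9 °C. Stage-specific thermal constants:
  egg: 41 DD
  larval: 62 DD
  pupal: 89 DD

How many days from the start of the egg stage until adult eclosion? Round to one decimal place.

29.5 days

Daily accumulation at 14.4 °C = 14.4 − 7.9 = 6.5 DD/day.
Total K = 41 + 62 + 89 = 192 DD.
Total duration = 192 / 6.5 = 29.538 ≈ 29.5 days.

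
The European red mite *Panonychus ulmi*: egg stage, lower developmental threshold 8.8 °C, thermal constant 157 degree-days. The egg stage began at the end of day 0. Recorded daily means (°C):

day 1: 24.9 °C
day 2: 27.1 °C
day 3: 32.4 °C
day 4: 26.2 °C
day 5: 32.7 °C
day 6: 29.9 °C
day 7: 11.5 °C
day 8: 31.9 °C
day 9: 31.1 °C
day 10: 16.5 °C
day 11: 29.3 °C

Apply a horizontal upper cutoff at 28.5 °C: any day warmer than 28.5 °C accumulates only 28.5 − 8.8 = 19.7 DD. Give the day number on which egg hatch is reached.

day 10

Daily DD above 8.8 °C (capped at 19.7): 16.1, 18.3, 19.7, 17.4, 19.7, 19.7, 2.7, 19.7, 19.7, 7.7, 19.7.
Cumulative: 16.1, 34.4, 54.1, 71.5, 91.2, 110.9, 113.6, 133.3, 153.0, 160.7, 180.4.
The total first reaches 157 DD on day 10.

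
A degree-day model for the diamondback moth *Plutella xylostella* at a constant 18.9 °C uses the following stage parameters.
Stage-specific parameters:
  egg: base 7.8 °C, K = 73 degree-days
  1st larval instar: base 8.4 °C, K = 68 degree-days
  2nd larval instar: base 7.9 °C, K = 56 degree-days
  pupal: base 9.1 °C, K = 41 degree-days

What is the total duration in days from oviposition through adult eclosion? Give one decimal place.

egg: 73 / (18.9 − 7.8) = 73 / 11.1 = 6.577 d.
1st larval instar: 68 / (18.9 − 8.4) = 68 / 10.5 = 6.476 d.
2nd larval instar: 56 / (18.9 − 7.9) = 56 / 11.0 = 5.091 d.
pupal: 41 / (18.9 − 9.1) = 41 / 9.8 = 4.184 d.
Sum = 22.327 ≈ 22.3 days.

22.3 days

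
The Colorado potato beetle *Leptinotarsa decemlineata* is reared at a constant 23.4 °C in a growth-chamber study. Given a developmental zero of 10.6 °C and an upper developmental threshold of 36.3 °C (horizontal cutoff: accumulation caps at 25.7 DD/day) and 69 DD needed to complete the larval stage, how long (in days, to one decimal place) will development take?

5.4 days

Daily accumulation = 23.4 − 10.6 = 12.8 DD/day.
Duration = 69 / 12.8 = 5.391 ≈ 5.4 days.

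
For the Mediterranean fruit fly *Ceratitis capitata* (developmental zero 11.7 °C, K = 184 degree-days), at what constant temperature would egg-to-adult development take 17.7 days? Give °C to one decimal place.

22.1 °C

Required daily accumulation = 184 / 17.7 = 10.395 DD/day.
T = T_base + 10.395 = 11.7 + 10.395 = 22.095 ≈ 22.1 °C.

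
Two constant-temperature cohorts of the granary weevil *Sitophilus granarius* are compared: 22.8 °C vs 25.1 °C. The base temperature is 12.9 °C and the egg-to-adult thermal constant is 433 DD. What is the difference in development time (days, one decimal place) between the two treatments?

8.2 days

At 22.8 °C: 433 / (22.8 − 12.9) = 433 / 9.9 = 43.737 d.
At 25.1 °C: 433 / (25.1 − 12.9) = 433 / 12.2 = 35.492 d.
Difference = |43.737 − 35.492| = 8.246 ≈ 8.2 days.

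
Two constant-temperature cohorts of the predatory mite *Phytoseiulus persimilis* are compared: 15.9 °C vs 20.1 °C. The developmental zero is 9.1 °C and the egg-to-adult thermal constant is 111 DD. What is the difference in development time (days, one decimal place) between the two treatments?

6.2 days

At 15.9 °C: 111 / (15.9 − 9.1) = 111 / 6.8 = 16.324 d.
At 20.1 °C: 111 / (20.1 − 9.1) = 111 / 11.0 = 10.091 d.
Difference = |16.324 − 10.091| = 6.233 ≈ 6.2 days.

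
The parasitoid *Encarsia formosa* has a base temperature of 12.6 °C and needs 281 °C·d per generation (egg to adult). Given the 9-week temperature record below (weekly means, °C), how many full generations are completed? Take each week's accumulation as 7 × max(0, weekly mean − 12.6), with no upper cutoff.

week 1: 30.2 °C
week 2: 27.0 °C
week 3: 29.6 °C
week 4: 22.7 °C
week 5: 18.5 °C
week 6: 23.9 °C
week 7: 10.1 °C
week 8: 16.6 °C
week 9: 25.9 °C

Weekly DD (7 × max(0, T̄ − 12.6)): 123.2, 100.8, 119.0, 70.7, 41.3, 79.1, 0.0, 28.0, 93.1.
Season total = 655.2 DD.
Complete generations = ⌊655.2 / 281⌋ = 2.

2 generations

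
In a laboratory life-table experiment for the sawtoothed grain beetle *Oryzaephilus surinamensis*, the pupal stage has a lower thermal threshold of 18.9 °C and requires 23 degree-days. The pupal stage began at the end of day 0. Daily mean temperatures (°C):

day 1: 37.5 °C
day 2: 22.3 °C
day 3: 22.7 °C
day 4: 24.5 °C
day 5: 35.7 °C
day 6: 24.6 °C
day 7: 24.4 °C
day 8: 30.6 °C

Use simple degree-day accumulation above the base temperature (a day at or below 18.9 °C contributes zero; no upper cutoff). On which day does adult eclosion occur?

Daily DD above 18.9 °C: 18.6, 3.4, 3.8, 5.6, 16.8, 5.7, 5.5, 11.7.
Cumulative: 18.6, 22.0, 25.8, 31.4, 48.2, 53.9, 59.4, 71.1.
The total first reaches 23 DD on day 3.

day 3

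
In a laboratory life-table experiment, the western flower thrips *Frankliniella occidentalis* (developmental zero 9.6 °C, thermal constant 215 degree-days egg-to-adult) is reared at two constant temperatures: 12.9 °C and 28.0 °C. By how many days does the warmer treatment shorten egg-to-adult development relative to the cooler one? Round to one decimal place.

53.5 days

At 12.9 °C: 215 / (12.9 − 9.6) = 215 / 3.3 = 65.152 d.
At 28.0 °C: 215 / (28.0 − 9.6) = 215 / 18.4 = 11.685 d.
Difference = |65.152 − 11.685| = 53.467 ≈ 53.5 days.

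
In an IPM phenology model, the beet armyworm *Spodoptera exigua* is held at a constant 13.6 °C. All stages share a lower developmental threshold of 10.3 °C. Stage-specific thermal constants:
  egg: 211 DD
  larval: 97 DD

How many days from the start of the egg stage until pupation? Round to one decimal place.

Daily accumulation at 13.6 °C = 13.6 − 10.3 = 3.3 DD/day.
Total K = 211 + 97 = 308 DD.
Total duration = 308 / 3.3 = 93.333 ≈ 93.3 days.

93.3 days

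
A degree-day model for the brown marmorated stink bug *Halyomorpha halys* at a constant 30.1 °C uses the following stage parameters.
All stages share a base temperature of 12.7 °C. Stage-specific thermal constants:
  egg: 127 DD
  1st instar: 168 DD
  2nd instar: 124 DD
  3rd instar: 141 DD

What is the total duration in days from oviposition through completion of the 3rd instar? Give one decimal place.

32.2 days

Daily accumulation at 30.1 °C = 30.1 − 12.7 = 17.4 DD/day.
Total K = 127 + 168 + 124 + 141 = 560 DD.
Total duration = 560 / 17.4 = 32.184 ≈ 32.2 days.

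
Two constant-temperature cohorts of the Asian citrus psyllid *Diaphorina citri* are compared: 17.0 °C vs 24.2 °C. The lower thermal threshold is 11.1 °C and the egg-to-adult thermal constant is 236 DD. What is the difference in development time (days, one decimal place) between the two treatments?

22.0 days

At 17.0 °C: 236 / (17.0 − 11.1) = 236 / 5.9 = 40.000 d.
At 24.2 °C: 236 / (24.2 − 11.1) = 236 / 13.1 = 18.015 d.
Difference = |40.000 − 18.015| = 21.985 ≈ 22.0 days.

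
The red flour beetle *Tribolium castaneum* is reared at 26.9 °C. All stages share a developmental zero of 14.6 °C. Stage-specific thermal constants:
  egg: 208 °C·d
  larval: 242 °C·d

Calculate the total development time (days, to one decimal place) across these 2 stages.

36.6 days

Daily accumulation at 26.9 °C = 26.9 − 14.6 = 12.3 DD/day.
Total K = 208 + 242 = 450 DD.
Total duration = 450 / 12.3 = 36.585 ≈ 36.6 days.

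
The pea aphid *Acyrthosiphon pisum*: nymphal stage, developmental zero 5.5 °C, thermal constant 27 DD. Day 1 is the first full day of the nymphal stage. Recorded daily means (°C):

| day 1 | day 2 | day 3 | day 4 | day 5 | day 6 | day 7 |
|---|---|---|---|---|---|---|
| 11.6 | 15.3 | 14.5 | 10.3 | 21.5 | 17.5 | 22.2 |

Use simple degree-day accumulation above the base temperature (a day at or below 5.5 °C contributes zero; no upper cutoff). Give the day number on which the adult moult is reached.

day 4

Daily DD above 5.5 °C: 6.1, 9.8, 9.0, 4.8, 16.0, 12.0, 16.7.
Cumulative: 6.1, 15.9, 24.9, 29.7, 45.7, 57.7, 74.4.
The total first reaches 27 DD on day 4.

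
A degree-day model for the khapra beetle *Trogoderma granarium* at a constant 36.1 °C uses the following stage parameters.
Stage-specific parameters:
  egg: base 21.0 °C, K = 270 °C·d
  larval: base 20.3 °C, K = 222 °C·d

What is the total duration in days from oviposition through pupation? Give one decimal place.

egg: 270 / (36.1 − 21.0) = 270 / 15.1 = 17.881 d.
larval: 222 / (36.1 − 20.3) = 222 / 15.8 = 14.051 d.
Sum = 31.931 ≈ 31.9 days.

31.9 days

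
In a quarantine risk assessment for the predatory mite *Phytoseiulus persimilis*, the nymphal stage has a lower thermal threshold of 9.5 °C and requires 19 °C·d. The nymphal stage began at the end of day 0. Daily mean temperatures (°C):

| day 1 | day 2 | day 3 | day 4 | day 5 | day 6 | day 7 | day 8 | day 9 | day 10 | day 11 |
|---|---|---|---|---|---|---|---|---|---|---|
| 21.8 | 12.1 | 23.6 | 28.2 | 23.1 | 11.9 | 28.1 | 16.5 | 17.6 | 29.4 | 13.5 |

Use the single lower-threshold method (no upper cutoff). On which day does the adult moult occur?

day 3

Daily DD above 9.5 °C: 12.3, 2.6, 14.1, 18.7, 13.6, 2.4, 18.6, 7.0, 8.1, 19.9, 4.0.
Cumulative: 12.3, 14.9, 29.0, 47.7, 61.3, 63.7, 82.3, 89.3, 97.4, 117.3, 121.3.
The total first reaches 19 DD on day 3.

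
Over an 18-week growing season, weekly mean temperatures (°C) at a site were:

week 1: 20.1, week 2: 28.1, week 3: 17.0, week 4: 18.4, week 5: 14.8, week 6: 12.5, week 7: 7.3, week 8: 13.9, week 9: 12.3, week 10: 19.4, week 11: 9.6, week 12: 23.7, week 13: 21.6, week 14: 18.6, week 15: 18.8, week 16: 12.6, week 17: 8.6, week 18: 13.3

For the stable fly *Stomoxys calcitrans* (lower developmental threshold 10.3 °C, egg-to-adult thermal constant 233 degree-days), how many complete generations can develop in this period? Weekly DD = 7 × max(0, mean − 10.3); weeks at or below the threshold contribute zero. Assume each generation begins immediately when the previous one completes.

3 generations

Weekly DD (7 × max(0, T̄ − 10.3)): 68.6, 124.6, 46.9, 56.7, 31.5, 15.4, 0.0, 25.2, 14.0, 63.7, 0.0, 93.8, 79.1, 58.1, 59.5, 16.1, 0.0, 21.0.
Season total = 774.2 DD.
Complete generations = ⌊774.2 / 233⌋ = 3.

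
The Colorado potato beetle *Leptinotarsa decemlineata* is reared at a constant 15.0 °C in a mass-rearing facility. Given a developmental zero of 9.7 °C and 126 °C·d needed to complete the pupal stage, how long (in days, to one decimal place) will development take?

Daily accumulation = 15.0 − 9.7 = 5.3 DD/day.
Duration = 126 / 5.3 = 23.774 ≈ 23.8 days.

23.8 days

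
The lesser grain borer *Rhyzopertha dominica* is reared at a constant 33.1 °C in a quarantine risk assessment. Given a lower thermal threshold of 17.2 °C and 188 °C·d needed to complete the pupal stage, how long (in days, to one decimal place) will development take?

Daily accumulation = 33.1 − 17.2 = 15.9 DD/day.
Duration = 188 / 15.9 = 11.824 ≈ 11.8 days.

11.8 days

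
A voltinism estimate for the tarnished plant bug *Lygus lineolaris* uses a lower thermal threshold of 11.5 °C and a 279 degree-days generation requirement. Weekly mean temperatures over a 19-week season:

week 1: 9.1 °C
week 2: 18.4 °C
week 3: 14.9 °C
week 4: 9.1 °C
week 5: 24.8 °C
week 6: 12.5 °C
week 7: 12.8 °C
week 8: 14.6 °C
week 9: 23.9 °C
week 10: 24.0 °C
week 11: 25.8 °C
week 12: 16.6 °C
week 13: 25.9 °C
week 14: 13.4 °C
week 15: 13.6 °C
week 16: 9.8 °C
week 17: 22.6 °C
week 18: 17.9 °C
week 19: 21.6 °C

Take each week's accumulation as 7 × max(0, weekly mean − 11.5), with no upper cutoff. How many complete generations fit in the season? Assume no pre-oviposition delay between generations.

Weekly DD (7 × max(0, T̄ − 11.5)): 0.0, 48.3, 23.8, 0.0, 93.1, 7.0, 9.1, 21.7, 86.8, 87.5, 100.1, 35.7, 100.8, 13.3, 14.7, 0.0, 77.7, 44.8, 70.7.
Season total = 835.1 DD.
Complete generations = ⌊835.1 / 279⌋ = 2.

2 generations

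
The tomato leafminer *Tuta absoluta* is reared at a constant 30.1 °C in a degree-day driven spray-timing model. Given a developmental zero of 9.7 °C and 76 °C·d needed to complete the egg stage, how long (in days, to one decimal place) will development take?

Daily accumulation = 30.1 − 9.7 = 20.4 DD/day.
Duration = 76 / 20.4 = 3.725 ≈ 3.7 days.

3.7 days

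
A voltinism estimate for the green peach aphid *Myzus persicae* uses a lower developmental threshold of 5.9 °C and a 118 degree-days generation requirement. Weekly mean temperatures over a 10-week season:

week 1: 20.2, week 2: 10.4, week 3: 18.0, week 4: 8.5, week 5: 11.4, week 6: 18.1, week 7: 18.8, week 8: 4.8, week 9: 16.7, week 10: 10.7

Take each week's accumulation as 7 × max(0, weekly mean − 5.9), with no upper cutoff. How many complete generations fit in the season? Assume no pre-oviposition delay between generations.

Weekly DD (7 × max(0, T̄ − 5.9)): 100.1, 31.5, 84.7, 18.2, 38.5, 85.4, 90.3, 0.0, 75.6, 33.6.
Season total = 557.9 DD.
Complete generations = ⌊557.9 / 118⌋ = 4.

4 generations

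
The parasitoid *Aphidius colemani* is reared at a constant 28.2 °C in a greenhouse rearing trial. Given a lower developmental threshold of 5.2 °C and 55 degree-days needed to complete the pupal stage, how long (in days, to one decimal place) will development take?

Daily accumulation = 28.2 − 5.2 = 23.0 DD/day.
Duration = 55 / 23.0 = 2.391 ≈ 2.4 days.

2.4 days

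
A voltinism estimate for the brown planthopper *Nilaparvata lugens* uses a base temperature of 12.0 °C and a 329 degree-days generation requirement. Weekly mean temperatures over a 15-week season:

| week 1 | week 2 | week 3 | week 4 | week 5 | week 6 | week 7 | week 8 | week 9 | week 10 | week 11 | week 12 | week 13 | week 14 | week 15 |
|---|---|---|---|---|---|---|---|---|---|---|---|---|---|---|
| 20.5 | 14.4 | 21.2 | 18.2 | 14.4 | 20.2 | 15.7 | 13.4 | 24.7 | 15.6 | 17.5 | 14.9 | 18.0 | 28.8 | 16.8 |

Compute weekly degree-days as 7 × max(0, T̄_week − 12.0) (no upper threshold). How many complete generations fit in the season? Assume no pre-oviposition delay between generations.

Weekly DD (7 × max(0, T̄ − 12.0)): 59.5, 16.8, 64.4, 43.4, 16.8, 57.4, 25.9, 9.8, 88.9, 25.2, 38.5, 20.3, 42.0, 117.6, 33.6.
Season total = 660.1 DD.
Complete generations = ⌊660.1 / 329⌋ = 2.

2 generations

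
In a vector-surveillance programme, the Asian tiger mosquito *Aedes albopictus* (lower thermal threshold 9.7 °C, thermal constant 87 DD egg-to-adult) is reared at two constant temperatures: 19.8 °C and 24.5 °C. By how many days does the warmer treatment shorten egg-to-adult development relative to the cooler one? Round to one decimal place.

2.7 days

At 19.8 °C: 87 / (19.8 − 9.7) = 87 / 10.1 = 8.614 d.
At 24.5 °C: 87 / (24.5 − 9.7) = 87 / 14.8 = 5.878 d.
Difference = |8.614 − 5.878| = 2.735 ≈ 2.7 days.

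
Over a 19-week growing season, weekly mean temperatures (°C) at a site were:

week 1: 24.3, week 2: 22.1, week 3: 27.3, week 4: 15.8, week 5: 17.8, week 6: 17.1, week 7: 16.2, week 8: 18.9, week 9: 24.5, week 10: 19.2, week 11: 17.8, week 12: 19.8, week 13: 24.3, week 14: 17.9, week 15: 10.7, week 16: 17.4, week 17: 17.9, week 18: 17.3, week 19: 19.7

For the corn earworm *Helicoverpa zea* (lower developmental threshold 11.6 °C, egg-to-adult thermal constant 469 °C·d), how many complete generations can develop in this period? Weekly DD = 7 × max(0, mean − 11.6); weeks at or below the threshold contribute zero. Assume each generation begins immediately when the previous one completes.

Weekly DD (7 × max(0, T̄ − 11.6)): 88.9, 73.5, 109.9, 29.4, 43.4, 38.5, 32.2, 51.1, 90.3, 53.2, 43.4, 57.4, 88.9, 44.1, 0.0, 40.6, 44.1, 39.9, 56.7.
Season total = 1025.5 DD.
Complete generations = ⌊1025.5 / 469⌋ = 2.

2 generations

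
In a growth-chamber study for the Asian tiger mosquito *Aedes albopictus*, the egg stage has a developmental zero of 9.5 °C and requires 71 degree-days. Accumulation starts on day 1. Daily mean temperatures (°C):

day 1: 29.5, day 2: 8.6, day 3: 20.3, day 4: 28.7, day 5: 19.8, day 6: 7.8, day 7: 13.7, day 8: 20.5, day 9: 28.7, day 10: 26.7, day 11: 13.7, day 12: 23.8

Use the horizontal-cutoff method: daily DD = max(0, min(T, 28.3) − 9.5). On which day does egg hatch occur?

Daily DD above 9.5 °C (capped at 18.8): 18.8, 0.0, 10.8, 18.8, 10.3, 0.0, 4.2, 11.0, 18.8, 17.2, 4.2, 14.3.
Cumulative: 18.8, 18.8, 29.6, 48.4, 58.7, 58.7, 62.9, 73.9, 92.7, 109.9, 114.1, 128.4.
The total first reaches 71 DD on day 8.

day 8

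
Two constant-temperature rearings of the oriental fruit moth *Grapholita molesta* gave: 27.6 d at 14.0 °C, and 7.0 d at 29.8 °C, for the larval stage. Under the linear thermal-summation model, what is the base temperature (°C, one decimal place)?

Equal thermal constants: D₁(T₁ − T_b) = D₂(T₂ − T_b).
27.6·(14.0 − T_b) = 7.0·(29.8 − T_b)
T_b = (27.6·14.0 − 7.0·29.8) / (27.6 − 7.0) = 177.80 / 20.6 = 8.631 °C ≈ 8.6 °C.

8.6 °C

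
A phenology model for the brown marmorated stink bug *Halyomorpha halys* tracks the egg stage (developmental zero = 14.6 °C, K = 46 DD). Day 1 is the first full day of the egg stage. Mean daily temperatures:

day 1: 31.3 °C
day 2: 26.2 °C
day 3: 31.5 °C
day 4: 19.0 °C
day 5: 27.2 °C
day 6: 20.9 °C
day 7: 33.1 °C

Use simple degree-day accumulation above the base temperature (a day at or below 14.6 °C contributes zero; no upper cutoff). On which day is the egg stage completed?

Daily DD above 14.6 °C: 16.7, 11.6, 16.9, 4.4, 12.6, 6.3, 18.5.
Cumulative: 16.7, 28.3, 45.2, 49.6, 62.2, 68.5, 87.0.
The total first reaches 46 DD on day 4.

day 4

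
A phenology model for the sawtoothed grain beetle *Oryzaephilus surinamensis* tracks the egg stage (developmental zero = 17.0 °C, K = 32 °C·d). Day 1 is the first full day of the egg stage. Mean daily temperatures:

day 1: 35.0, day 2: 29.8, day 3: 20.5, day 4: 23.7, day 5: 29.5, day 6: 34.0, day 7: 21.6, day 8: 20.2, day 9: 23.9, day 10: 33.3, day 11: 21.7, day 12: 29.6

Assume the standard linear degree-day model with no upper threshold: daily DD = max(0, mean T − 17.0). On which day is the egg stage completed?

Daily DD above 17.0 °C: 18.0, 12.8, 3.5, 6.7, 12.5, 17.0, 4.6, 3.2, 6.9, 16.3, 4.7, 12.6.
Cumulative: 18.0, 30.8, 34.3, 41.0, 53.5, 70.5, 75.1, 78.3, 85.2, 101.5, 106.2, 118.8.
The total first reaches 32 DD on day 3.

day 3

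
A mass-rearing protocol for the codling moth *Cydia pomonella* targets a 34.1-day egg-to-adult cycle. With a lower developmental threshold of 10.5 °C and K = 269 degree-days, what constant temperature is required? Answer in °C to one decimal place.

Required daily accumulation = 269 / 34.1 = 7.889 DD/day.
T = T_base + 7.889 = 10.5 + 7.889 = 18.389 ≈ 18.4 °C.

18.4 °C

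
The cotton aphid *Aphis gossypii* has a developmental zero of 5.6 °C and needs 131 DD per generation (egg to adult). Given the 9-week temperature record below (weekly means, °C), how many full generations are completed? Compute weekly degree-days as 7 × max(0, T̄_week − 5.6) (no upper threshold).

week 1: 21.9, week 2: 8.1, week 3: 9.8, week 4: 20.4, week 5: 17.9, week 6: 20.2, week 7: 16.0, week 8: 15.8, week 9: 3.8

4 generations

Weekly DD (7 × max(0, T̄ − 5.6)): 114.1, 17.5, 29.4, 103.6, 86.1, 102.2, 72.8, 71.4, 0.0.
Season total = 597.1 DD.
Complete generations = ⌊597.1 / 131⌋ = 4.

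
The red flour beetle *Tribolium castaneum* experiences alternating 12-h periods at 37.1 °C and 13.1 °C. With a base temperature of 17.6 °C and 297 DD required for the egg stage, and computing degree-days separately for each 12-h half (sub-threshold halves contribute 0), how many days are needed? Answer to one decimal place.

30.5 days

Day half: max(0, 37.1 − 17.6) × 0.5 = 19.5 × 0.5 = 9.75 DD.
Night half: max(0, 13.1 − 17.6) × 0.5 = 0.0 × 0.5 = 0.00 DD.
Per 24 h: 9.75 DD/day.
Duration = 297 / 9.75 = 30.462 ≈ 30.5 days.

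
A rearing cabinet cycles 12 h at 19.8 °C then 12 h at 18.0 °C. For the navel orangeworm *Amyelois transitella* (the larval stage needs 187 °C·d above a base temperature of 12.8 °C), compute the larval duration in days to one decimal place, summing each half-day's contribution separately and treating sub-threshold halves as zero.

30.7 days

Day half: max(0, 19.8 − 12.8) × 0.5 = 7.0 × 0.5 = 3.50 DD.
Night half: max(0, 18.0 − 12.8) × 0.5 = 5.2 × 0.5 = 2.60 DD.
Per 24 h: 6.10 DD/day.
Duration = 187 / 6.10 = 30.656 ≈ 30.7 days.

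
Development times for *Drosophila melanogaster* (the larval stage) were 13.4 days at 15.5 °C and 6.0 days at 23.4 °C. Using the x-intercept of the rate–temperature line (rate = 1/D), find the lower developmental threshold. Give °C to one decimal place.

Under the model K = D·(T − T_b), so D₁·(T₁ − T_b) = D₂·(T₂ − T_b).
13.4·(15.5 − T_b) = 6.0·(23.4 − T_b)
T_b = (13.4·15.5 − 6.0·23.4) / (13.4 − 6.0) = 67.30 / 7.4 = 9.095 °C ≈ 9.1 °C.

9.1 °C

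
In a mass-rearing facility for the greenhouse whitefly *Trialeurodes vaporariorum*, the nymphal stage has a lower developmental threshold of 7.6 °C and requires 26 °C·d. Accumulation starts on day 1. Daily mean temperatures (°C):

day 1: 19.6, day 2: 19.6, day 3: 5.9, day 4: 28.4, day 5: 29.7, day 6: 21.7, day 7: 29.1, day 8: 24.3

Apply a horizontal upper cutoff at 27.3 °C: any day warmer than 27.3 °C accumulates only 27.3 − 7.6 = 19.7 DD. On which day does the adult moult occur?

Daily DD above 7.6 °C (capped at 19.7): 12.0, 12.0, 0.0, 19.7, 19.7, 14.1, 19.7, 16.7.
Cumulative: 12.0, 24.0, 24.0, 43.7, 63.4, 77.5, 97.2, 113.9.
The total first reaches 26 DD on day 4.

day 4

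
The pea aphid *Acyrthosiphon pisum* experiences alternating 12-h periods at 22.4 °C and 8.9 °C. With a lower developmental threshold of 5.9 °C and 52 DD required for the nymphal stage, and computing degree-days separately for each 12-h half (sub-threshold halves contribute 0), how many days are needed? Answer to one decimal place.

5.3 days

Day half: max(0, 22.4 − 5.9) × 0.5 = 16.5 × 0.5 = 8.25 DD.
Night half: max(0, 8.9 − 5.9) × 0.5 = 3.0 × 0.5 = 1.50 DD.
Per 24 h: 9.75 DD/day.
Duration = 52 / 9.75 = 5.333 ≈ 5.3 days.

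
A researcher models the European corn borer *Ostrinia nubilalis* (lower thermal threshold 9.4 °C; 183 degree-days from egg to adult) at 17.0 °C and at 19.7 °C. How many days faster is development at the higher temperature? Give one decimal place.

At 17.0 °C: 183 / (17.0 − 9.4) = 183 / 7.6 = 24.079 d.
At 19.7 °C: 183 / (19.7 − 9.4) = 183 / 10.3 = 17.767 d.
Difference = |24.079 − 17.767| = 6.312 ≈ 6.3 days.

6.3 days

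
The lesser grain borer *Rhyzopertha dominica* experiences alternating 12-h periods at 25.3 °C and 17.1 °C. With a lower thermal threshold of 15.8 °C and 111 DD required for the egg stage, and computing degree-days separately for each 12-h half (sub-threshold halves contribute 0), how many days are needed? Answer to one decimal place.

20.6 days

Day half: max(0, 25.3 − 15.8) × 0.5 = 9.5 × 0.5 = 4.75 DD.
Night half: max(0, 17.1 − 15.8) × 0.5 = 1.3 × 0.5 = 0.65 DD.
Per 24 h: 5.40 DD/day.
Duration = 111 / 5.40 = 20.556 ≈ 20.6 days.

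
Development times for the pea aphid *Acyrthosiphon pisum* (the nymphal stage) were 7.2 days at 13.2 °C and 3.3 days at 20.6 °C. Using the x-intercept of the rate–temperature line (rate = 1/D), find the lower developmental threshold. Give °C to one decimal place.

6.9 °C

Equal thermal constants: D₁(T₁ − T_b) = D₂(T₂ − T_b).
7.2·(13.2 − T_b) = 3.3·(20.6 − T_b)
T_b = (7.2·13.2 − 3.3·20.6) / (7.2 − 3.3) = 27.06 / 3.9 = 6.938 °C ≈ 6.9 °C.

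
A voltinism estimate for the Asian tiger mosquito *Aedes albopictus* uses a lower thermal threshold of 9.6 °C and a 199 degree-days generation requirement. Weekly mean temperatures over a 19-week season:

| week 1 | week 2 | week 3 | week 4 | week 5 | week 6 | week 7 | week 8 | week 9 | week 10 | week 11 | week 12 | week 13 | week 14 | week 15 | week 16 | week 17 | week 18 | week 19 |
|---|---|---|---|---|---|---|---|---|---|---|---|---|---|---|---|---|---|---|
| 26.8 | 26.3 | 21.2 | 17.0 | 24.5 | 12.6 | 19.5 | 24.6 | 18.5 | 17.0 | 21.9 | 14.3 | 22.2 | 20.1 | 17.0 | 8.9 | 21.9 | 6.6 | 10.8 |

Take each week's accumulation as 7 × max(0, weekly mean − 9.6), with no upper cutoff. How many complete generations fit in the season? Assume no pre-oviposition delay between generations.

6 generations

Weekly DD (7 × max(0, T̄ − 9.6)): 120.4, 116.9, 81.2, 51.8, 104.3, 21.0, 69.3, 105.0, 62.3, 51.8, 86.1, 32.9, 88.2, 73.5, 51.8, 0.0, 86.1, 0.0, 8.4.
Season total = 1211.0 DD.
Complete generations = ⌊1211.0 / 199⌋ = 6.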